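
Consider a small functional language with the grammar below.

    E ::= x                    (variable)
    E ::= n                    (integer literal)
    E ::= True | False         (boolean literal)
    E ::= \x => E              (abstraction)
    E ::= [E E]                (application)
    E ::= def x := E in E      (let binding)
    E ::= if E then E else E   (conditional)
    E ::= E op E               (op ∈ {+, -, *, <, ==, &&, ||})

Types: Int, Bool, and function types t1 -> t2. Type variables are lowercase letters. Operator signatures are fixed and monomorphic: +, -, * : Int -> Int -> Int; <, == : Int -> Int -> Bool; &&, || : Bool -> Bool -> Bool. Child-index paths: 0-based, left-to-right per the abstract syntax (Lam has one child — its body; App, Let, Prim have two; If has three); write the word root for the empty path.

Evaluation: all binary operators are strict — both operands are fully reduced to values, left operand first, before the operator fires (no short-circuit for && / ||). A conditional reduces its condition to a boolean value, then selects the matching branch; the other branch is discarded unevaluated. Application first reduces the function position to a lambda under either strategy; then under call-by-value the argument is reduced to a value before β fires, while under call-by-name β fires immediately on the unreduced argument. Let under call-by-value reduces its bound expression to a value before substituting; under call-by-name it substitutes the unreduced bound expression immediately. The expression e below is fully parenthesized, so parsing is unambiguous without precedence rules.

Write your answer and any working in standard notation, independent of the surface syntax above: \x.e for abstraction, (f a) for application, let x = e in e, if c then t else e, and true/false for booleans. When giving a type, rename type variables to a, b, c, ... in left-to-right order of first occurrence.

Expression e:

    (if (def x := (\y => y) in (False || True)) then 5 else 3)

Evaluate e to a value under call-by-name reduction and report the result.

Answer: 5

Working:
step 0: (if (let x = (\y.y) in (false || true)) then 5 else 3)
step 1: [let@0] (if (false || true) then 5 else 3)
step 2: [delta@0] (if true then 5 else 3)
step 3: [if@root] 5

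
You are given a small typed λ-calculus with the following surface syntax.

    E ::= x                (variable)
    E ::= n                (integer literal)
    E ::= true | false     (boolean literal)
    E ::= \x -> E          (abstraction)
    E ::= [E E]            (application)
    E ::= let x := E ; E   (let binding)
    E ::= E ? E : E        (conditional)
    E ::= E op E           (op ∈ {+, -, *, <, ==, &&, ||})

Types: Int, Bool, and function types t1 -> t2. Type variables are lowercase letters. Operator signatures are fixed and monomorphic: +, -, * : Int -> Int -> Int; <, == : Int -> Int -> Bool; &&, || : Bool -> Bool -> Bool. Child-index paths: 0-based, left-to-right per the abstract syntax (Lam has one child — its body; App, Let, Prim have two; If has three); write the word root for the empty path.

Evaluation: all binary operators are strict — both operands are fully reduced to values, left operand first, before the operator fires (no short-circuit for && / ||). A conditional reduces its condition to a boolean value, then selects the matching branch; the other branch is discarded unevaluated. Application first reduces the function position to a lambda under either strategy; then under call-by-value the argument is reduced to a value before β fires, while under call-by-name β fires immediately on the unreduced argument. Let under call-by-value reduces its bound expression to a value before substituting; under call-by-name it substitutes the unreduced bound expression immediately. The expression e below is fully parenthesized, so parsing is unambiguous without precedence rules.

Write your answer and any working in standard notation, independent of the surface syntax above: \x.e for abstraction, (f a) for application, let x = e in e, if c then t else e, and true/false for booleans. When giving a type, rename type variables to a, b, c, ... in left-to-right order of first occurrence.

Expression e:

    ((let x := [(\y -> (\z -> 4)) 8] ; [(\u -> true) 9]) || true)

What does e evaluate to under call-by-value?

Derivation:
step 0: ((let x = ((\y.(\z.4)) 8) in ((\u.true) 9)) || true)
step 1: [beta@0.0] ((let x = (\z.4) in ((\u.true) 9)) || true)
step 2: [let@0] (((\u.true) 9) || true)
step 3: [beta@0] (true || true)
step 4: [delta@root] true

Answer: true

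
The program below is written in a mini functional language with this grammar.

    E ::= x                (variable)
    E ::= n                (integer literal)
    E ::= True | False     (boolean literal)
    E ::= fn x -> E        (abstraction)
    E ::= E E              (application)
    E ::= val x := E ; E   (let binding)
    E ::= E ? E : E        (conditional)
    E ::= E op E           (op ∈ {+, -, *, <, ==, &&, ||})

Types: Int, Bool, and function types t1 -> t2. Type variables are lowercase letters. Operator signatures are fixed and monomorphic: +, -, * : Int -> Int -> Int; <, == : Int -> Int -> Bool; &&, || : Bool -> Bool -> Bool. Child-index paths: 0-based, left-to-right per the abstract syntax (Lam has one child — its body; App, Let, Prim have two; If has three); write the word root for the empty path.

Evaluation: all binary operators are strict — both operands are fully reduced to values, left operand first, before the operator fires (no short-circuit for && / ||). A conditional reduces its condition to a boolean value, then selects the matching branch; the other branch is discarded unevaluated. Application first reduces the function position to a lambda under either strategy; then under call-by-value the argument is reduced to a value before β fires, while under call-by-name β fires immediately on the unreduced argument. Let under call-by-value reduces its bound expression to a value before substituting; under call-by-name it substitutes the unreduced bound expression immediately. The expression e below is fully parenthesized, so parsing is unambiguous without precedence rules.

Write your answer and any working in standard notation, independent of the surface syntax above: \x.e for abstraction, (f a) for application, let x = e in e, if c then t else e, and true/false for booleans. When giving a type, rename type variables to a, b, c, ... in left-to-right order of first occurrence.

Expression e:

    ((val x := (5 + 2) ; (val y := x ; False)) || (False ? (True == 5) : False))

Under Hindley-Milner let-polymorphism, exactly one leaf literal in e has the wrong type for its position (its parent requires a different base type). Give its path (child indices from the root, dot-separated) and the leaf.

Answer: 1.1.0 : true

Working:
  unify Int ~ Int
  unify Int ~ Int
let x : Int
x : Int
let y : Int
  unify Bool ~ Bool
  unify Bool ~ Bool
  unify Bool ~ Int
  FAIL: mismatch Bool ~ Int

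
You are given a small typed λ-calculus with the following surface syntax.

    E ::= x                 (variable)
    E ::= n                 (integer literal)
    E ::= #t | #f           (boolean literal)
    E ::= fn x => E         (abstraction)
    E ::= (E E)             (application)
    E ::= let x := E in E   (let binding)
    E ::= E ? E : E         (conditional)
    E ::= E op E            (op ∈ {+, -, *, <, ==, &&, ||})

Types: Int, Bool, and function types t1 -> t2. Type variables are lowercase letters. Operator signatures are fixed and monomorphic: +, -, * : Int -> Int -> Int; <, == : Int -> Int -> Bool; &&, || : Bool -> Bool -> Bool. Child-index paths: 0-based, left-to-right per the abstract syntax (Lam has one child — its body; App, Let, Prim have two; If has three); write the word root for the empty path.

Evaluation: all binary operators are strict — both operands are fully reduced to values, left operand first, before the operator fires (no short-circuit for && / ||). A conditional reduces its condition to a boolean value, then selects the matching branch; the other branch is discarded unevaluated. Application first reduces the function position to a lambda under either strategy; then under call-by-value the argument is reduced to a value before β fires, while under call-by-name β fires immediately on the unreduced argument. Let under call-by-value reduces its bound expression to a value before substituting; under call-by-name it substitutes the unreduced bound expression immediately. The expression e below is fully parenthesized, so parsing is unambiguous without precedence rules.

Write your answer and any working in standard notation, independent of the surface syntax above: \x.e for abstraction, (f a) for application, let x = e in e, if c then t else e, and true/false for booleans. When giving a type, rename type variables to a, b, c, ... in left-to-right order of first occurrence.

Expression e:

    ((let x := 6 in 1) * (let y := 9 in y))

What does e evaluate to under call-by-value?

Answer: 9

Trace:
step 0: ((let x = 6 in 1) * (let y = 9 in y))
step 1: [let@0] (1 * (let y = 9 in y))
step 2: [let@1] (1 * 9)
step 3: [delta@root] 9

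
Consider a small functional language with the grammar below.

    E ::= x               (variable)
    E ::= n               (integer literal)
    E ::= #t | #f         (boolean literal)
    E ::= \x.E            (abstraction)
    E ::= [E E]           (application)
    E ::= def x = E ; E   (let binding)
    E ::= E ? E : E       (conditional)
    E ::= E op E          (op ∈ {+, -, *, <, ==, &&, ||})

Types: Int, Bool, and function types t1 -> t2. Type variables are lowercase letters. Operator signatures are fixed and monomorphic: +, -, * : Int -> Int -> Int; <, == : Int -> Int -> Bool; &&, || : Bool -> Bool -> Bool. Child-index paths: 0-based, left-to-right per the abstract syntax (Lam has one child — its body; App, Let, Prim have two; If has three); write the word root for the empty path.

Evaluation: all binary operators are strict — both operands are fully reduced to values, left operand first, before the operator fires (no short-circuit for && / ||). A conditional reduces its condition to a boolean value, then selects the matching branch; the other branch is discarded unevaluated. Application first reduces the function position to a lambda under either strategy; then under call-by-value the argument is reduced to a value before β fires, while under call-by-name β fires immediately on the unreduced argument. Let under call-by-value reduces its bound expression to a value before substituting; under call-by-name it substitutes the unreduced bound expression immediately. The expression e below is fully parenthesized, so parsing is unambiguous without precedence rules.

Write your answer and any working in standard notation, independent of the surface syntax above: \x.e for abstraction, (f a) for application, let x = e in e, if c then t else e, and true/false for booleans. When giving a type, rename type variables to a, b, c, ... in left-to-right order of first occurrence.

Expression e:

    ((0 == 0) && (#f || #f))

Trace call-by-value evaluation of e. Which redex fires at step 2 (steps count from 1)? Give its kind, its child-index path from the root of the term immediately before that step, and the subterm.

Answer: delta at 1 : (false || false)

Trace:
step 0: ((0 == 0) && (false || false))
step 1: [delta@0] (true && (false || false))
step 2: [delta@1] (true && false)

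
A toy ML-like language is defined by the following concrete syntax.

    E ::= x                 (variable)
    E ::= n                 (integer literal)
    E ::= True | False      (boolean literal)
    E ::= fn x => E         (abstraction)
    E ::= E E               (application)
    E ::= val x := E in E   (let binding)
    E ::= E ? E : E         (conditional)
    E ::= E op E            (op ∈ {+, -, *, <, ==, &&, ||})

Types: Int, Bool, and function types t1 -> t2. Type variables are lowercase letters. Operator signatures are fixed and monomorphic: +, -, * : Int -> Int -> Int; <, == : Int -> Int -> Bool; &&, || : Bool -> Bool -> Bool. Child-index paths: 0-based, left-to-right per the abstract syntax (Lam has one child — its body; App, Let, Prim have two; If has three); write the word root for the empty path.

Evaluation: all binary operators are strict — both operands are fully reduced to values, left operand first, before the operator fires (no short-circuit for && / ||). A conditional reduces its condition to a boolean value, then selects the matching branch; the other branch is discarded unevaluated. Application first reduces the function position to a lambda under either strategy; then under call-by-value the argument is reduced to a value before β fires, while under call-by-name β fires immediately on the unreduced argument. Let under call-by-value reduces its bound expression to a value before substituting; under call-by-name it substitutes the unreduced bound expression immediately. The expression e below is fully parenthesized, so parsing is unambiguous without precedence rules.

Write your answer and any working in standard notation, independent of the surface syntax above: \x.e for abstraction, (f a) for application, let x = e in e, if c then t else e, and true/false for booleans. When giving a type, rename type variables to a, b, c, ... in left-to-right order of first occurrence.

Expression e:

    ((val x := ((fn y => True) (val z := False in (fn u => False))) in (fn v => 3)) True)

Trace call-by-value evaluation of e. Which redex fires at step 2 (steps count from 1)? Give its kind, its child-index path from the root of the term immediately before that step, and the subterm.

Answer: beta at 0.0 : ((\y.true) (\u.false))

Trace:
step 0: ((let x = ((\y.true) (let z = false in (\u.false))) in (\v.3)) true)
step 1: [let@0.0.1] ((let x = ((\y.true) (\u.false)) in (\v.3)) true)
step 2: [beta@0.0] ((let x = true in (\v.3)) true)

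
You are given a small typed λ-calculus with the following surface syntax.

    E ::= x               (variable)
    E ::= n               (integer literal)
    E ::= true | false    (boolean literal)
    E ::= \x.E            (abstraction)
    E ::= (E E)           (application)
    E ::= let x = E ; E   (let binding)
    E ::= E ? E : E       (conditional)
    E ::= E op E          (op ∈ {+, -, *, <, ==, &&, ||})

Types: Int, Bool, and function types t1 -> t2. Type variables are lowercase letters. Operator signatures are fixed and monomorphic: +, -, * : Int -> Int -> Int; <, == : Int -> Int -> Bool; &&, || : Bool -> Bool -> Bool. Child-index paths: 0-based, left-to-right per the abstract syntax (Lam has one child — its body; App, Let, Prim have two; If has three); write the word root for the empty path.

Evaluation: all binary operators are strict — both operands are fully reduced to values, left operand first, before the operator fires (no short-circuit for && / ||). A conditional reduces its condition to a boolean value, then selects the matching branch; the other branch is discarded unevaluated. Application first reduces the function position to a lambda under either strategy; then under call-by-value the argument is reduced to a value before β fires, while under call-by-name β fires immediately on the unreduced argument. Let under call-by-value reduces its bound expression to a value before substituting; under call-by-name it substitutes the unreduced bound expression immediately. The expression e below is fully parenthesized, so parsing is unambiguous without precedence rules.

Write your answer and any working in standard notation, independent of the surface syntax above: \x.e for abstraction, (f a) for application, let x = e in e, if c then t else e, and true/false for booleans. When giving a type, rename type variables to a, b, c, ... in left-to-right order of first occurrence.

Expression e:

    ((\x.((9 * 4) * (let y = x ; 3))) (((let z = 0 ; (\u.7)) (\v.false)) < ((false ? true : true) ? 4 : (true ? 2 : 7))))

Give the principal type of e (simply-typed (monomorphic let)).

Trace:
  unify Int ~ Int
  unify Int ~ Int
  unify Int ~ Int
x : a
let y : a
  unify Int ~ Int
\x._ : a -> Int
let z : Int
\u._ : b -> Int
\v._ : c -> Bool
  unify b -> Int ~ (c -> Bool) -> d
  unify b ~ c -> Bool
  unify Int ~ d
_ _ : Int
  unify Int ~ Int
  unify Bool ~ Bool
  unify Bool ~ Bool
  unify Bool ~ Bool
  unify Bool ~ Bool
  unify Int ~ Int
  unify Int ~ Int
  unify Int ~ Int
  unify a -> Int ~ Bool -> e
  unify a ~ Bool
  unify Int ~ e
_ _ : Int

Answer: Int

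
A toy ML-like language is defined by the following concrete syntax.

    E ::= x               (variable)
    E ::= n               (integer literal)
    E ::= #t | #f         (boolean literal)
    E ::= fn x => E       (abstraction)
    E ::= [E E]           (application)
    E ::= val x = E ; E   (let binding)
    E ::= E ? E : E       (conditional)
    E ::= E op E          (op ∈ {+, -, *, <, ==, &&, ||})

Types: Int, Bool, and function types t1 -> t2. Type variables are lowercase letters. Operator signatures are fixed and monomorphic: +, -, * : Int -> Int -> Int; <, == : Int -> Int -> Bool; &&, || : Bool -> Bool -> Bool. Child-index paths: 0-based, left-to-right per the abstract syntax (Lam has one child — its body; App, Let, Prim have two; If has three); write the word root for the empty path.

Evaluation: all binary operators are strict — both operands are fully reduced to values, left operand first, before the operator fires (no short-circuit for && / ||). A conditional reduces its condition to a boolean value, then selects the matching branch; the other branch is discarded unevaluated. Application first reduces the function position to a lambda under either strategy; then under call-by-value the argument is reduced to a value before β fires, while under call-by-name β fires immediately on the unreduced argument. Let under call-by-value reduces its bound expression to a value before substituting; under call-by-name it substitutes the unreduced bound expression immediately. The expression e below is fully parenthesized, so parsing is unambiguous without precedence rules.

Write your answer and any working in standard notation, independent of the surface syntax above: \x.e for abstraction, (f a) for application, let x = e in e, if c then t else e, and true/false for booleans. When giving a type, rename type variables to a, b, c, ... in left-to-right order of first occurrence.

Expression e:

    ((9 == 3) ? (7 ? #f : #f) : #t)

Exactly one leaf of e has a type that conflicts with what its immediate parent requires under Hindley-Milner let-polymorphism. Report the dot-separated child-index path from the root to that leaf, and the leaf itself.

Answer: 1.0 : 7

Trace:
  unify Int ~ Int
  unify Int ~ Int
  unify Bool ~ Bool
  unify Int ~ Bool
  FAIL: mismatch Int ~ Bool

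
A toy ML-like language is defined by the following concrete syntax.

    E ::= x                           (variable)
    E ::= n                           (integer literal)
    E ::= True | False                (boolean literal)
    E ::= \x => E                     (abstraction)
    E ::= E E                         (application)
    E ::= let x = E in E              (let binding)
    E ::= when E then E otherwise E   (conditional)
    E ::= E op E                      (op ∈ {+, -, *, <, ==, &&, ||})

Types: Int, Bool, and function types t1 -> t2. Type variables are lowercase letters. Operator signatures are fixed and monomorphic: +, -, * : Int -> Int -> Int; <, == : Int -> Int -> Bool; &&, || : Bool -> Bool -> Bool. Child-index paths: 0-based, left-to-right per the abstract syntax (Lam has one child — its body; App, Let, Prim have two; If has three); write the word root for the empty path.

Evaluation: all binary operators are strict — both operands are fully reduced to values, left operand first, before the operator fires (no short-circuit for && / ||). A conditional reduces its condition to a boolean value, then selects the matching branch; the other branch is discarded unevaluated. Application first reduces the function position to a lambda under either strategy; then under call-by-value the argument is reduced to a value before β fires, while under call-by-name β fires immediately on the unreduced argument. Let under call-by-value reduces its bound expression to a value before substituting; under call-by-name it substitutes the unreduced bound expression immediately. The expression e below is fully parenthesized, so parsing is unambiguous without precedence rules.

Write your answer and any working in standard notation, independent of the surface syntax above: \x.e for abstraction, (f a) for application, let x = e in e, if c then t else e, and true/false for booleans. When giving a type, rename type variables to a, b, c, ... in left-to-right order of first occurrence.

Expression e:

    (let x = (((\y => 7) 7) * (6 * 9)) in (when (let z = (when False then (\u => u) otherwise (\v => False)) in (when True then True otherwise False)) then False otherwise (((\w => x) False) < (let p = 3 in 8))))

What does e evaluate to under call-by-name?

Answer: false

Derivation:
step 0: (let x = (((\y.7) 7) * (6 * 9)) in (if (let z = (if false then (\u.u) else (\v.false)) in (if true then true else false)) then false else (((\w.x) false) < (let p = 3 in 8))))
step 1: [let@root] (if (let z = (if false then (\u.u) else (\v.false)) in (if true then true else false)) then false else (((\w.(((\y.7) 7) * (6 * 9))) false) < (let p = 3 in 8)))
step 2: [let@0] (if (if true then true else false) then false else (((\w.(((\y.7) 7) * (6 * 9))) false) < (let p = 3 in 8)))
step 3: [if@0] (if true then false else (((\w.(((\y.7) 7) * (6 * 9))) false) < (let p = 3 in 8)))
step 4: [if@root] false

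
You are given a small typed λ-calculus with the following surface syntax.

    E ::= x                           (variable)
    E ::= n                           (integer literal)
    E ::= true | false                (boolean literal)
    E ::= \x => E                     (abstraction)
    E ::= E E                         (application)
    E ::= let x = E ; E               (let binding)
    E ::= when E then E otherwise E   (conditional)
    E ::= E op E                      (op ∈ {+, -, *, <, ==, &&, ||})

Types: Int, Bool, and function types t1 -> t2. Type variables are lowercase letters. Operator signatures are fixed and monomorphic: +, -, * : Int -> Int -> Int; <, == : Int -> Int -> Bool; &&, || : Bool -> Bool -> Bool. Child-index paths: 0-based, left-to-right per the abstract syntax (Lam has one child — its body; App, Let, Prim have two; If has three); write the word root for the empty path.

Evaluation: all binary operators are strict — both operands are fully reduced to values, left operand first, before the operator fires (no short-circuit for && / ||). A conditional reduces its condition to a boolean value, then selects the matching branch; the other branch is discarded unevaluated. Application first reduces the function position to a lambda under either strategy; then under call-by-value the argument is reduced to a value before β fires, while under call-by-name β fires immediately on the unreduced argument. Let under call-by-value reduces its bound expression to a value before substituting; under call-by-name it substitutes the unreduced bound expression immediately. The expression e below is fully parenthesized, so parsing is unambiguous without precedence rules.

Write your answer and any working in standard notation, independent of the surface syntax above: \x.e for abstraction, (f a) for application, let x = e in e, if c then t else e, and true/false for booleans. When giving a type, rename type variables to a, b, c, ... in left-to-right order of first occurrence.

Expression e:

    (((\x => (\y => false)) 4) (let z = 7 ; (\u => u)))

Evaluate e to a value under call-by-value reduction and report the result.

Trace:
step 0: (((\x.(\y.false)) 4) (let z = 7 in (\u.u)))
step 1: [beta@0] ((\y.false) (let z = 7 in (\u.u)))
step 2: [let@1] ((\y.false) (\u.u))
step 3: [beta@root] false

Answer: false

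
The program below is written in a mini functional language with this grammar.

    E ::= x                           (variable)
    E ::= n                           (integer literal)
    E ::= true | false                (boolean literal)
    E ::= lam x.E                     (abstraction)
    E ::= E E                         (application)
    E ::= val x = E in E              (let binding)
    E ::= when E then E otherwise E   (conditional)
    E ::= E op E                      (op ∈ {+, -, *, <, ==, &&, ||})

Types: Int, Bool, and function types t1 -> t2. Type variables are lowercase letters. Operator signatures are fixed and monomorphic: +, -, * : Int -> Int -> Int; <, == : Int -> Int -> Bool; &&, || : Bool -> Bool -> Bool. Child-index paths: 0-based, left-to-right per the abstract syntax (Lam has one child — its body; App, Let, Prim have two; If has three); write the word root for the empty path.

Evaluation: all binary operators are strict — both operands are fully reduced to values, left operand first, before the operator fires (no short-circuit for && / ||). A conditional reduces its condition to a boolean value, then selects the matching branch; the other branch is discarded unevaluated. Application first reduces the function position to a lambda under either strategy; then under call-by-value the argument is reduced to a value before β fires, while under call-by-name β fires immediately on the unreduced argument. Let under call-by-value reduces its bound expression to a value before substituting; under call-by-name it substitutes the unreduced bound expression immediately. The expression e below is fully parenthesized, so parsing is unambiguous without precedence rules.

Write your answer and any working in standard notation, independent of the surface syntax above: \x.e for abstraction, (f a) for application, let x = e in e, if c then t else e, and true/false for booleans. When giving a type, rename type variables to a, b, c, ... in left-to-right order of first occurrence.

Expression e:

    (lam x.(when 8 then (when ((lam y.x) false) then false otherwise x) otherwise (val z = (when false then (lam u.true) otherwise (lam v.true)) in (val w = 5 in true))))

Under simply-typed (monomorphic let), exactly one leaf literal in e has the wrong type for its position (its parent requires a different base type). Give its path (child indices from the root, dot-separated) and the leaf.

Trace:
  unify Int ~ Bool
  FAIL: mismatch Int ~ Bool

Answer: 0.0 : 8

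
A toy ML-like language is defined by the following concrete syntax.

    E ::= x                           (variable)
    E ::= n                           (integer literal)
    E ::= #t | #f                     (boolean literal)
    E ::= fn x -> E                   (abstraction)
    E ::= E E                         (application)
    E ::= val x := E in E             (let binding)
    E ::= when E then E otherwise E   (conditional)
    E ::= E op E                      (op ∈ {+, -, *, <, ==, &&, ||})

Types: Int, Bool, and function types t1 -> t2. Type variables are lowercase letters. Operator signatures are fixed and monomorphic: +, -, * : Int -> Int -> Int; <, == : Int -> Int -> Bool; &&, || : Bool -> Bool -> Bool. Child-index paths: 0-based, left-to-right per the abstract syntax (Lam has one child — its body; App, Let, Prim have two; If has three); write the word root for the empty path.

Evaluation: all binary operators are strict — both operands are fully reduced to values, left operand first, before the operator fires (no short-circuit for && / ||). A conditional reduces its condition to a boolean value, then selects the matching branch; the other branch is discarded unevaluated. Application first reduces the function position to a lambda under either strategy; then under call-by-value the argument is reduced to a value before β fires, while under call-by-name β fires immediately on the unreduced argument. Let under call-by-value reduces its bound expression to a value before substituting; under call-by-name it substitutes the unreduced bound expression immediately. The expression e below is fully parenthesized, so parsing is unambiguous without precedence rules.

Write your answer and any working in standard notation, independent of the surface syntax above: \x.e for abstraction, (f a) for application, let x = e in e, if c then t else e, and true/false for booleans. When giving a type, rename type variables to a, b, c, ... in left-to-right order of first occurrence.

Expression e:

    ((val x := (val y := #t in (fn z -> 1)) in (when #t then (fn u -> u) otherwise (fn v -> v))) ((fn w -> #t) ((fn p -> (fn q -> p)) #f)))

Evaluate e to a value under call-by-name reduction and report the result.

Trace:
step 0: ((let x = (let y = true in (\z.1)) in (if true then (\u.u) else (\v.v))) ((\w.true) ((\p.(\q.p)) false)))
step 1: [let@0] ((if true then (\u.u) else (\v.v)) ((\w.true) ((\p.(\q.p)) false)))
step 2: [if@0] ((\u.u) ((\w.true) ((\p.(\q.p)) false)))
step 3: [beta@root] ((\w.true) ((\p.(\q.p)) false))
step 4: [beta@root] true

Answer: true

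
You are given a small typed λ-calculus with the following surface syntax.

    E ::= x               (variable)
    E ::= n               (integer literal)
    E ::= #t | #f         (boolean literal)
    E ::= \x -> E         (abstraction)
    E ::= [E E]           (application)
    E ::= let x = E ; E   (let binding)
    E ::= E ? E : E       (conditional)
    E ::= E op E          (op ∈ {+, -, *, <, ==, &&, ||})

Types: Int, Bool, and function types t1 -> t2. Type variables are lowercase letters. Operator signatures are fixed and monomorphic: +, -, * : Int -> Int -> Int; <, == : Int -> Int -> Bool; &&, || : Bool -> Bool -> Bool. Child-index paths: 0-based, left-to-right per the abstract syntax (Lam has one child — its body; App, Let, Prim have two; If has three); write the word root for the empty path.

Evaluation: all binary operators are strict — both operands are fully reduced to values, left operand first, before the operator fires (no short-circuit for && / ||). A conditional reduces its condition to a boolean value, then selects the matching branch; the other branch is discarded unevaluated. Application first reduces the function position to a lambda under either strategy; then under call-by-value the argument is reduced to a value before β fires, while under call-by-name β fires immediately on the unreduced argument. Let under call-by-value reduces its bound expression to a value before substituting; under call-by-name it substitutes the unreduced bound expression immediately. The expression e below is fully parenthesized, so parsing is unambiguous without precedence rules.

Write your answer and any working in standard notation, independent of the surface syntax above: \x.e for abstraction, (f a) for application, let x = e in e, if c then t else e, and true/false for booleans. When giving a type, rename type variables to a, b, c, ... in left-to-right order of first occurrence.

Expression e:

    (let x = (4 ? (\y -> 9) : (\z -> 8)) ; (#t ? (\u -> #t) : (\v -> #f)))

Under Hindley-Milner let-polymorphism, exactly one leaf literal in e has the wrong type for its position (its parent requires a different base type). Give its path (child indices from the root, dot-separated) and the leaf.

Answer: 0.0 : 4

Derivation:
  unify Int ~ Bool
  FAIL: mismatch Int ~ Bool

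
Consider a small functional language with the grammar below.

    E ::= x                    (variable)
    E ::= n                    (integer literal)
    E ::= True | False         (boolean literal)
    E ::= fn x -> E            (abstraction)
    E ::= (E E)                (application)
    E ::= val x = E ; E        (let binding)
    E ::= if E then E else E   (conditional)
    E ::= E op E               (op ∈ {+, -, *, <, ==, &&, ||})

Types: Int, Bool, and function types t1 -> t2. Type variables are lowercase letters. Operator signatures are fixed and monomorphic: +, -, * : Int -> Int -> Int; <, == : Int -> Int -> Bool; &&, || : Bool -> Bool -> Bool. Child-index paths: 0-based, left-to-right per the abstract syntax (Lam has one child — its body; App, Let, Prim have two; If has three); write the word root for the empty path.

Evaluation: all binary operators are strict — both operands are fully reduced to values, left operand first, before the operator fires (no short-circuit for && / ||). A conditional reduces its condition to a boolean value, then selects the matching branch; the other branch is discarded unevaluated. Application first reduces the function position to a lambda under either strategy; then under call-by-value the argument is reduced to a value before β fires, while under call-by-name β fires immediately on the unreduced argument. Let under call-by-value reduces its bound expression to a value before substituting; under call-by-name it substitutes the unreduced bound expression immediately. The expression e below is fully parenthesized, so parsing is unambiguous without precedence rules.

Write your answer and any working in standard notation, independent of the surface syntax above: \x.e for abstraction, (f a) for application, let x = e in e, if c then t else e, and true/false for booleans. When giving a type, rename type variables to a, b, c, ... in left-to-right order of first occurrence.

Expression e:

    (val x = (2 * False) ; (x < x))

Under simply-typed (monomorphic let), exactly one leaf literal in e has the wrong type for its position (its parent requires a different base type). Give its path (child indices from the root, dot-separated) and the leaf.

Derivation:
  unify Int ~ Int
  unify Bool ~ Int
  FAIL: mismatch Bool ~ Int

Answer: 0.1 : false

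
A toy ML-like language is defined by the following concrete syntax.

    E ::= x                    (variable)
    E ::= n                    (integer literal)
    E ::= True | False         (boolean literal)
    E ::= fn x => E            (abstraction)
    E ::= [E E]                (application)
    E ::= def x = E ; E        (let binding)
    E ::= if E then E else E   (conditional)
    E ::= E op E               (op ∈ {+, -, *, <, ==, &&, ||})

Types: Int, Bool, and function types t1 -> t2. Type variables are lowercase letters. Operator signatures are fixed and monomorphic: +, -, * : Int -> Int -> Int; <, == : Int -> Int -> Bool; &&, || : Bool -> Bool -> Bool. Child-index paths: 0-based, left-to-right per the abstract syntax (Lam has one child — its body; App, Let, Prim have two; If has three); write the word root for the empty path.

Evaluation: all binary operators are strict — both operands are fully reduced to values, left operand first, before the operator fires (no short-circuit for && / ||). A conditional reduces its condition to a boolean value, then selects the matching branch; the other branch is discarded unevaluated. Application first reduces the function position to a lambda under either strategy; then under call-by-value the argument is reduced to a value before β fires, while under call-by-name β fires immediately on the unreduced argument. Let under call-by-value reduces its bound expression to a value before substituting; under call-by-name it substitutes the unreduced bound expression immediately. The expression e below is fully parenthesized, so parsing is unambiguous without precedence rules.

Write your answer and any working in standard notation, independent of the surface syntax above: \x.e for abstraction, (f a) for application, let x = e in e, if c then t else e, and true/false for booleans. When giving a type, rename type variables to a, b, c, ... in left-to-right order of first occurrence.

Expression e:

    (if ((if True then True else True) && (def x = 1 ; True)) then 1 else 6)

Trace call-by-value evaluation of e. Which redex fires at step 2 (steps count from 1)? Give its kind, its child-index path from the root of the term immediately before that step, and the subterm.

Answer: let at 0.1 : (let x = 1 in true)

Trace:
step 0: (if ((if true then true else true) && (let x = 1 in true)) then 1 else 6)
step 1: [if@0.0] (if (true && (let x = 1 in true)) then 1 else 6)
step 2: [let@0.1] (if (true && true) then 1 else 6)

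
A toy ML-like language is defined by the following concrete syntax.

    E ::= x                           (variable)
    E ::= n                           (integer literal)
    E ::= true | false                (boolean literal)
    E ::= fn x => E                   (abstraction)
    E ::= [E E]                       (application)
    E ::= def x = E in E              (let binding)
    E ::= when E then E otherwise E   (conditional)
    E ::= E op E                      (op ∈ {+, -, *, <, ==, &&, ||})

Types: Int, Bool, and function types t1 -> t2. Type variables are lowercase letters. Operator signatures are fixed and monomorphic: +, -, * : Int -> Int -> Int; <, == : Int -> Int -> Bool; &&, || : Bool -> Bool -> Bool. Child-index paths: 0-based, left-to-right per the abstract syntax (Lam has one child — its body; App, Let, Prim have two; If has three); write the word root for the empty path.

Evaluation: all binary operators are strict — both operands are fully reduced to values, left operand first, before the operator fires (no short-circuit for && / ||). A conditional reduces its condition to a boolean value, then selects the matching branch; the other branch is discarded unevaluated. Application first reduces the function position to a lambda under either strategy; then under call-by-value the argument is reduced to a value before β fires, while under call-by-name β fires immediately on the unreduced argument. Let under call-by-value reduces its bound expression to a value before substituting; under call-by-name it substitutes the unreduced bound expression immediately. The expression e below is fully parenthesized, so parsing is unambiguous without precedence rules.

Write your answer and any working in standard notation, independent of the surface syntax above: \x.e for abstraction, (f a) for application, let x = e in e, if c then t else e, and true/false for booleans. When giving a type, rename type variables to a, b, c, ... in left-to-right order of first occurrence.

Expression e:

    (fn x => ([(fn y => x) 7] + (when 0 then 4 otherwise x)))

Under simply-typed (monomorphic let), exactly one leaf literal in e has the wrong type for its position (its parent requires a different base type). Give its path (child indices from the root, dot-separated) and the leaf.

Answer: 0.1.0 : 0

Working:
x : a
\y._ : b -> a
  unify b -> a ~ Int -> c
  unify b ~ Int
  unify a ~ c
_ _ : c
  unify c ~ Int
  unify Int ~ Bool
  FAIL: mismatch Int ~ Bool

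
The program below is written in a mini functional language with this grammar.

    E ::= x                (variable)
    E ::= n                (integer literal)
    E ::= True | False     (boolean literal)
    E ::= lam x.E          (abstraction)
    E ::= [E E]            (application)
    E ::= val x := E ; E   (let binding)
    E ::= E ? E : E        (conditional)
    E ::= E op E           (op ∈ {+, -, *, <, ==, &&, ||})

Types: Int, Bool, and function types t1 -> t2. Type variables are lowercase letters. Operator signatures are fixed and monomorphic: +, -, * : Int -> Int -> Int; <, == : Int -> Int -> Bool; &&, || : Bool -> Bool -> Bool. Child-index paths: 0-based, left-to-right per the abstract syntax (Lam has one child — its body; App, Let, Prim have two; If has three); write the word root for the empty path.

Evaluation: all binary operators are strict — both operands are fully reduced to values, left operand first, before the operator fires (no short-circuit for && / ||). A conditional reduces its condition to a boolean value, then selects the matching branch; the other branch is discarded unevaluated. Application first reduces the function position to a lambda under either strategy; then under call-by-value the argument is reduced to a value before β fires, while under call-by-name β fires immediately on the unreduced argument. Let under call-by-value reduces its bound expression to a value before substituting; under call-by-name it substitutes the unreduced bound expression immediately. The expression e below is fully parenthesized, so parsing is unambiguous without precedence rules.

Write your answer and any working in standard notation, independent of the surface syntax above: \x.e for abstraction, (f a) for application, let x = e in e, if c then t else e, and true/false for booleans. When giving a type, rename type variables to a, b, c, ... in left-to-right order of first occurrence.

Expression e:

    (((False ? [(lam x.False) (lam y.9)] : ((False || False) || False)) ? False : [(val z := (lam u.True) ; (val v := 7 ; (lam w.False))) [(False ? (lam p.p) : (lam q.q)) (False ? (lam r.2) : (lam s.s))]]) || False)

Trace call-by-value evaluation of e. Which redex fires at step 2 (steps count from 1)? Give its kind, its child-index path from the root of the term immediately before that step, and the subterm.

Answer: delta at 0.0.0 : (false || false)

Working:
step 0: ((if (if false then ((\x.false) (\y.9)) else ((false || false) || false)) then false else ((let z = (\u.true) in (let v = 7 in (\w.false))) ((if false then (\p.p) else (\q.q)) (if false then (\r.2) else (\s.s))))) || false)
step 1: [if@0.0] ((if ((false || false) || false) then false else ((let z = (\u.true) in (let v = 7 in (\w.false))) ((if false then (\p.p) else (\q.q)) (if false then (\r.2) else (\s.s))))) || false)
step 2: [delta@0.0.0] ((if (false || false) then false else ((let z = (\u.true) in (let v = 7 in (\w.false))) ((if false then (\p.p) else (\q.q)) (if false then (\r.2) else (\s.s))))) || false)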